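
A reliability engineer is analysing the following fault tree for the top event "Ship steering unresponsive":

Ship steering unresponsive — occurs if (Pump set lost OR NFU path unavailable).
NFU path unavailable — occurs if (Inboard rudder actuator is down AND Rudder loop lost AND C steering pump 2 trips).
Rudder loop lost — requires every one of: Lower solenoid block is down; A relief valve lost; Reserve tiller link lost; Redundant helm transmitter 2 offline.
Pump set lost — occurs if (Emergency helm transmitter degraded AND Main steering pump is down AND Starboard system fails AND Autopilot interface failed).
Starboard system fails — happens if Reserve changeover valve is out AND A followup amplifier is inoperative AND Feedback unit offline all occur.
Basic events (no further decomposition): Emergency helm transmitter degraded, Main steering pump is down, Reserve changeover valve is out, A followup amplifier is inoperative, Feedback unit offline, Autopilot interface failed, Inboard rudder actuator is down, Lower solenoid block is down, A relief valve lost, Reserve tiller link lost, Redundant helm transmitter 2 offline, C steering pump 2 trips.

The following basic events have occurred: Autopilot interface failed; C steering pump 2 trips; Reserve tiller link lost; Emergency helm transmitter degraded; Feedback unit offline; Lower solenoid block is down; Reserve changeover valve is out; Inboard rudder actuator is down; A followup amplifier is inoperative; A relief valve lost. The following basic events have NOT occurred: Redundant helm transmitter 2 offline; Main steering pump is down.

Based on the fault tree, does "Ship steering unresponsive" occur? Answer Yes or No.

Starboard system fails [AND]: Reserve changeover valve is out=occurs, A followup amplifier is inoperative=occurs, Feedback unit offline=occurs → all inputs occur → occurs.
Pump set lost [AND]: Emergency helm transmitter degraded=occurs, Main steering pump is down=not, Starboard system fails=occurs, Autopilot interface failed=occurs → not all inputs occur → does not occur.
Rudder loop lost [AND]: Lower solenoid block is down=occurs, A relief valve lost=occurs, Reserve tiller link lost=occurs, Redundant helm transmitter 2 offline=not → not all inputs occur → does not occur.
NFU path unavailable [AND]: Inboard rudder actuator is down=occurs, Rudder loop lost=not, C steering pump 2 trips=occurs → not all inputs occur → does not occur.
Ship steering unresponsive [OR]: Pump set lost=not, NFU path unavailable=not → no input occurs → does not occur.

No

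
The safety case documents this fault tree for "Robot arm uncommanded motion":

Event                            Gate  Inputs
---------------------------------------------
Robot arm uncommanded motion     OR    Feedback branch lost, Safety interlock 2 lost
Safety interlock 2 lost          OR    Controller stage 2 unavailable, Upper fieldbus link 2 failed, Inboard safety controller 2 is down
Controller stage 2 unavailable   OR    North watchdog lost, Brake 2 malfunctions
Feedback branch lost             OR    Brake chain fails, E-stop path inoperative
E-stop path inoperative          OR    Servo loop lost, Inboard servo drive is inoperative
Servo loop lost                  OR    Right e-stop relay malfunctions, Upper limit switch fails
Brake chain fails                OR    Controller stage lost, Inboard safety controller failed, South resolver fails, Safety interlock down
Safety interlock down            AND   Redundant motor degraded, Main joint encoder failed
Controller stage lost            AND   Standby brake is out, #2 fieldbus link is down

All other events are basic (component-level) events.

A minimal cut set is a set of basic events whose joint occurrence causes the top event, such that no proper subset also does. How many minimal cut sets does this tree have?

Controller stage lost [AND]: one cut set from each child combined → 1 × 1 = 1 cut set(s).
Safety interlock down [AND]: one cut set from each child combined → 1 × 1 = 1 cut set(s).
Brake chain fails [OR]: union of children's cut sets → 4 cut set(s).
Servo loop lost [OR]: union of children's cut sets → 2 cut set(s).
E-stop path inoperative [OR]: union of children's cut sets → 3 cut set(s).
Feedback branch lost [OR]: union of children's cut sets → 7 cut set(s).
Controller stage 2 unavailable [OR]: union of children's cut sets → 2 cut set(s).
Safety interlock 2 lost [OR]: union of children's cut sets → 4 cut set(s).
Robot arm uncommanded motion [OR]: union of children's cut sets → 11 cut set(s).

11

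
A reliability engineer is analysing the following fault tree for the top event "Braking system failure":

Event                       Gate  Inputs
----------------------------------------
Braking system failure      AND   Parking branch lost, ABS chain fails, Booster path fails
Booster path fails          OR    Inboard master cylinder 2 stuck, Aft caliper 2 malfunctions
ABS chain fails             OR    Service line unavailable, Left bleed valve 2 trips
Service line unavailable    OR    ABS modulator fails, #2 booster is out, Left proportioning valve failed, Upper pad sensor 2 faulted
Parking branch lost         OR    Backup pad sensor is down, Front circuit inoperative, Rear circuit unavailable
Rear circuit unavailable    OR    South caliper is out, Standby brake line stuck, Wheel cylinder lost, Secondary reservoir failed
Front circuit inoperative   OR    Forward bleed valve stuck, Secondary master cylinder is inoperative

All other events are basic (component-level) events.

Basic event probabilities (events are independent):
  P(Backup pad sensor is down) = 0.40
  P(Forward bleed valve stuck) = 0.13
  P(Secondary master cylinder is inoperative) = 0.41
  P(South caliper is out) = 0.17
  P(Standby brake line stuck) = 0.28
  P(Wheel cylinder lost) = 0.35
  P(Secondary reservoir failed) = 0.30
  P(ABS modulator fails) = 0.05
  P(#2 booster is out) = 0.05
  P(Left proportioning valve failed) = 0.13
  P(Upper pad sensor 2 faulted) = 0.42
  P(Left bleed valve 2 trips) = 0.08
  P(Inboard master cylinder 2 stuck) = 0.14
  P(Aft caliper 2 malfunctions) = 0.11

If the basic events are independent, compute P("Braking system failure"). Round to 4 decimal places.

P(Front circuit inoperative) [OR] = 1 − (1−0.13) × (1−0.41) = 0.486700
P(Rear circuit unavailable) [OR] = 1 − (1−0.17) × (1−0.28) × (1−0.35) × (1−0.30) = 0.728092
P(Parking branch lost) [OR] = 1 − (1−0.40) × (1−0.486700) × (1−0.728092) = 0.916258
P(Service line unavailable) [OR] = 1 − (1−0.05) × (1−0.05) × (1−0.13) × (1−0.42) = 0.544599
P(ABS chain fails) [OR] = 1 − (1−0.544599) × (1−0.08) = 0.581031
P(Booster path fails) [OR] = 1 − (1−0.14) × (1−0.11) = 0.234600
P(Braking system failure) [AND] = 0.916258 × 0.581031 × 0.234600 = 0.124895
Rounded to 4 decimal places: P(Braking system failure) ≈ 0.1249.

0.1249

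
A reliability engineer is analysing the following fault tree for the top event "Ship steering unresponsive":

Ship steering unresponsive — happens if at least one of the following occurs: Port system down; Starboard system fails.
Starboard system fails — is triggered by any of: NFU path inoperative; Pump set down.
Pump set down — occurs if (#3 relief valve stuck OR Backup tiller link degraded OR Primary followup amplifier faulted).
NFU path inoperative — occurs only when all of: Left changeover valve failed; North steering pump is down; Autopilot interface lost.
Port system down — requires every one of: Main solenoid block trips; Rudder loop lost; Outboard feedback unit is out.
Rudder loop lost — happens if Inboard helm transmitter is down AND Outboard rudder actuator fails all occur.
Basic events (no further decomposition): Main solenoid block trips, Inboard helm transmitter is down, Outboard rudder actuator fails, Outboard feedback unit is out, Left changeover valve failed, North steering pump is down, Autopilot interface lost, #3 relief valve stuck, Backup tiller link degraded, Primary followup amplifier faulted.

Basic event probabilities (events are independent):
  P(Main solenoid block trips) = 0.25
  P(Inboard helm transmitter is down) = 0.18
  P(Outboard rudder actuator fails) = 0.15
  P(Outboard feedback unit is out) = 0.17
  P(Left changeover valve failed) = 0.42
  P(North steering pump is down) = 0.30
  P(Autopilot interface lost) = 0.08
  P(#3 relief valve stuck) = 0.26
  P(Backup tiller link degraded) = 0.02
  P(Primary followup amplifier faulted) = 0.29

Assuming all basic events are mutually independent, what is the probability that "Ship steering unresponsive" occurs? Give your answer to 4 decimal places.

P(Rudder loop lost) [AND] = 0.18 × 0.15 = 0.027000
P(Port system down) [AND] = 0.25 × 0.027000 × 0.17 = 0.001148
P(NFU path inoperative) [AND] = 0.42 × 0.30 × 0.08 = 0.010080
P(Pump set down) [OR] = 1 − (1−0.26) × (1−0.02) × (1−0.29) = 0.485108
P(Starboard system fails) [OR] = 1 − (1−0.010080) × (1−0.485108) = 0.490298
P(Ship steering unresponsive) [OR] = 1 − (1−0.001148) × (1−0.490298) = 0.490883
Rounded to 4 decimal places: P(Ship steering unresponsive) ≈ 0.4909.

0.4909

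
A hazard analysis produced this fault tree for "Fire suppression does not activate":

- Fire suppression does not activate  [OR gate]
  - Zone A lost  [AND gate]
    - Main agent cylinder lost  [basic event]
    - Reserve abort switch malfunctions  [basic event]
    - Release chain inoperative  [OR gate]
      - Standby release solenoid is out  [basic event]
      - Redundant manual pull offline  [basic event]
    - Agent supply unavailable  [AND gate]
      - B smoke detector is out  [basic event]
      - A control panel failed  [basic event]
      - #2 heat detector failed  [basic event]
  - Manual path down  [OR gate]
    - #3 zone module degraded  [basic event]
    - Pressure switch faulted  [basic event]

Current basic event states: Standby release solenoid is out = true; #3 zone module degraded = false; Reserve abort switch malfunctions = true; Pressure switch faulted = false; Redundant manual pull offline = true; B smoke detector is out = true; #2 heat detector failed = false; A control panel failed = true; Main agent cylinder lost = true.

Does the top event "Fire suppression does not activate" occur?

Release chain inoperative [OR]: Standby release solenoid is out=occurs, Redundant manual pull offline=occurs → at least one input occurs → occurs.
Agent supply unavailable [AND]: B smoke detector is out=occurs, A control panel failed=occurs, #2 heat detector failed=not → not all inputs occur → does not occur.
Zone A lost [AND]: Main agent cylinder lost=occurs, Reserve abort switch malfunctions=occurs, Release chain inoperative=occurs, Agent supply unavailable=not → not all inputs occur → does not occur.
Manual path down [OR]: #3 zone module degraded=not, Pressure switch faulted=not → no input occurs → does not occur.
Fire suppression does not activate [OR]: Zone A lost=not, Manual path down=not → no input occurs → does not occur.

No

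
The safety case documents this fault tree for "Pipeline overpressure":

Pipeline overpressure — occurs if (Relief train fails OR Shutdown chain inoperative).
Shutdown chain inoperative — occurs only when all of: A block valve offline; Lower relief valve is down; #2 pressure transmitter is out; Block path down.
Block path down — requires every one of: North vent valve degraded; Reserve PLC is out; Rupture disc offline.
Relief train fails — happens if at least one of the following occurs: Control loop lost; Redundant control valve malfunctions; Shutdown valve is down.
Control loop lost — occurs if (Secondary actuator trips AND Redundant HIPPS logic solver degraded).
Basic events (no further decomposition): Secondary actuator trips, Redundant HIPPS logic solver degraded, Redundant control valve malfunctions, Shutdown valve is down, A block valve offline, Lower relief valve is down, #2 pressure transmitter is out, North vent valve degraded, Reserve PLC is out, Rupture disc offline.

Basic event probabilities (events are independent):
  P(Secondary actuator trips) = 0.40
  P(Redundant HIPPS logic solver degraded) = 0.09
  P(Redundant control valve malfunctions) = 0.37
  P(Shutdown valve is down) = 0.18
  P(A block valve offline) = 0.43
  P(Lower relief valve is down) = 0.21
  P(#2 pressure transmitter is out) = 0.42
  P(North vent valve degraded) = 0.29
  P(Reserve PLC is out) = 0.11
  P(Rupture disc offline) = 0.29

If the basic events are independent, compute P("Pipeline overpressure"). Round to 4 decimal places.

P(Control loop lost) [AND] = 0.40 × 0.09 = 0.036000
P(Relief train fails) [OR] = 1 − (1−0.036000) × (1−0.37) × (1−0.18) = 0.501998
P(Block path down) [AND] = 0.29 × 0.11 × 0.29 = 0.009251
P(Shutdown chain inoperative) [AND] = 0.43 × 0.21 × 0.42 × 0.009251 = 0.000351
P(Pipeline overpressure) [OR] = 1 − (1−0.501998) × (1−0.000351) = 0.502173
Rounded to 4 decimal places: P(Pipeline overpressure) ≈ 0.5022.

0.5022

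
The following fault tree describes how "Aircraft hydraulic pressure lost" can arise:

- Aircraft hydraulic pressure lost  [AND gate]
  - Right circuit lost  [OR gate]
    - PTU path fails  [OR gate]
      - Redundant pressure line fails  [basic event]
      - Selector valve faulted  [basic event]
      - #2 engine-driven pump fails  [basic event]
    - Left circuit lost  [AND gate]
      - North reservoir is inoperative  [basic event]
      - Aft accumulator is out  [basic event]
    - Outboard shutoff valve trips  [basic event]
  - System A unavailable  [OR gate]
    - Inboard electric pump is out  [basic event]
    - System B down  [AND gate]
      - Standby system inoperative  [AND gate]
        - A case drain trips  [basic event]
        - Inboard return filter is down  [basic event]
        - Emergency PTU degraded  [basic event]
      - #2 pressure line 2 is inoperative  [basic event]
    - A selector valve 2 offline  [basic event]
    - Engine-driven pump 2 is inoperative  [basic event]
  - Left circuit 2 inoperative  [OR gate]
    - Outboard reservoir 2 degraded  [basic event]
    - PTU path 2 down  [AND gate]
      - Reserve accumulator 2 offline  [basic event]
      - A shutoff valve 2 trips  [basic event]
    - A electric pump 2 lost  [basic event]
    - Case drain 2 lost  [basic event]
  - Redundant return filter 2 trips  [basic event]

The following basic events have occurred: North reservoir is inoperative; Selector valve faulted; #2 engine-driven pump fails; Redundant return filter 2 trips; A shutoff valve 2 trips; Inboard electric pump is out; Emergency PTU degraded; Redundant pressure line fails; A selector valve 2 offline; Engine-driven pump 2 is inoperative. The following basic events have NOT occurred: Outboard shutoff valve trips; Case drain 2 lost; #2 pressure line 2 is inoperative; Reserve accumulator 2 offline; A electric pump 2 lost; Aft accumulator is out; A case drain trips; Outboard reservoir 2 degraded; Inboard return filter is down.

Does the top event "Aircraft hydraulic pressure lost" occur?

No

PTU path fails [OR]: Redundant pressure line fails=occurs, Selector valve faulted=occurs, #2 engine-driven pump fails=occurs → at least one input occurs → occurs.
Left circuit lost [AND]: North reservoir is inoperative=occurs, Aft accumulator is out=not → not all inputs occur → does not occur.
Right circuit lost [OR]: PTU path fails=occurs, Left circuit lost=not, Outboard shutoff valve trips=not → at least one input occurs → occurs.
Standby system inoperative [AND]: A case drain trips=not, Inboard return filter is down=not, Emergency PTU degraded=occurs → not all inputs occur → does not occur.
System B down [AND]: Standby system inoperative=not, #2 pressure line 2 is inoperative=not → not all inputs occur → does not occur.
System A unavailable [OR]: Inboard electric pump is out=occurs, System B down=not, A selector valve 2 offline=occurs, Engine-driven pump 2 is inoperative=occurs → at least one input occurs → occurs.
PTU path 2 down [AND]: Reserve accumulator 2 offline=not, A shutoff valve 2 trips=occurs → not all inputs occur → does not occur.
Left circuit 2 inoperative [OR]: Outboard reservoir 2 degraded=not, PTU path 2 down=not, A electric pump 2 lost=not, Case drain 2 lost=not → no input occurs → does not occur.
Aircraft hydraulic pressure lost [AND]: Right circuit lost=occurs, System A unavailable=occurs, Left circuit 2 inoperative=not, Redundant return filter 2 trips=occurs → not all inputs occur → does not occur.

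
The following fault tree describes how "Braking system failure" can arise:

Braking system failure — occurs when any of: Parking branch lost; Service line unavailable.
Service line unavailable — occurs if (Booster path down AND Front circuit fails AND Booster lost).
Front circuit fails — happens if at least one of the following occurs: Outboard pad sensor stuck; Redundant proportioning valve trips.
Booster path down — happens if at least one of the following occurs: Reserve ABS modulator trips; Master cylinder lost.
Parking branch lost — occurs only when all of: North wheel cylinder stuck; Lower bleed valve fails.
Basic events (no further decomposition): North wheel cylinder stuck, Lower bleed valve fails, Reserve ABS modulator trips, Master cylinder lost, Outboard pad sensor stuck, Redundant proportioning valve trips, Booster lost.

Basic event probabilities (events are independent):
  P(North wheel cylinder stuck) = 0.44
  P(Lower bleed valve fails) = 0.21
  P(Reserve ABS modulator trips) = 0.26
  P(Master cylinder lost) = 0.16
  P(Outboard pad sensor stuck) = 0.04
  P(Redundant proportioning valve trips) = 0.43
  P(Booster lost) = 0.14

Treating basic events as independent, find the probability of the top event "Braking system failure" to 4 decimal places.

0.1142

P(Parking branch lost) [AND] = 0.44 × 0.21 = 0.092400
P(Booster path down) [OR] = 1 − (1−0.26) × (1−0.16) = 0.378400
P(Front circuit fails) [OR] = 1 − (1−0.04) × (1−0.43) = 0.452800
P(Service line unavailable) [AND] = 0.378400 × 0.452800 × 0.14 = 0.023988
P(Braking system failure) [OR] = 1 − (1−0.092400) × (1−0.023988) = 0.114172
Rounded to 4 decimal places: P(Braking system failure) ≈ 0.1142.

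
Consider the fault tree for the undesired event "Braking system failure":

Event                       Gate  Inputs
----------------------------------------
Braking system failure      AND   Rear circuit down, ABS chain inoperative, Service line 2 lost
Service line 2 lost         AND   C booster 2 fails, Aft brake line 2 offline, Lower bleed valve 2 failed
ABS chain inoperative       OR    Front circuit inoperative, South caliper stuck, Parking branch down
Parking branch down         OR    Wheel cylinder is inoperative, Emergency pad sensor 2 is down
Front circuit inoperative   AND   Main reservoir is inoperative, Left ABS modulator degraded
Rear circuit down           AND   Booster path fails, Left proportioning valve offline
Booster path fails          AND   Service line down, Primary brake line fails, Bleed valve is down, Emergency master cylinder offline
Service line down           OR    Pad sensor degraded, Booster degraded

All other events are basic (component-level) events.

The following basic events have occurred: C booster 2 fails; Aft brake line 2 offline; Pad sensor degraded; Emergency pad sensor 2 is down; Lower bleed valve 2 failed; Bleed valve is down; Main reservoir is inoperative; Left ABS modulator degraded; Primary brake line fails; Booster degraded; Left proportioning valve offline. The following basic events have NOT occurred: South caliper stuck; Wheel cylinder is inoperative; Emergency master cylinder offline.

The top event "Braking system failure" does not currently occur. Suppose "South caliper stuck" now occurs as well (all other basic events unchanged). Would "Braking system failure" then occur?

Counterfactual: set "South caliper stuck" to occurred.
Service line down [OR]: Pad sensor degraded=occurs, Booster degraded=occurs → at least one input occurs → occurs.
Booster path fails [AND]: Service line down=occurs, Primary brake line fails=occurs, Bleed valve is down=occurs, Emergency master cylinder offline=not → not all inputs occur → does not occur.
Rear circuit down [AND]: Booster path fails=not, Left proportioning valve offline=occurs → not all inputs occur → does not occur.
Front circuit inoperative [AND]: Main reservoir is inoperative=occurs, Left ABS modulator degraded=occurs → all inputs occur → occurs.
Parking branch down [OR]: Wheel cylinder is inoperative=not, Emergency pad sensor 2 is down=occurs → at least one input occurs → occurs.
ABS chain inoperative [OR]: Front circuit inoperative=occurs, South caliper stuck=occurs, Parking branch down=occurs → at least one input occurs → occurs.
Service line 2 lost [AND]: C booster 2 fails=occurs, Aft brake line 2 offline=occurs, Lower bleed valve 2 failed=occurs → all inputs occur → occurs.
Braking system failure [AND]: Rear circuit down=not, ABS chain inoperative=occurs, Service line 2 lost=occurs → not all inputs occur → does not occur.

No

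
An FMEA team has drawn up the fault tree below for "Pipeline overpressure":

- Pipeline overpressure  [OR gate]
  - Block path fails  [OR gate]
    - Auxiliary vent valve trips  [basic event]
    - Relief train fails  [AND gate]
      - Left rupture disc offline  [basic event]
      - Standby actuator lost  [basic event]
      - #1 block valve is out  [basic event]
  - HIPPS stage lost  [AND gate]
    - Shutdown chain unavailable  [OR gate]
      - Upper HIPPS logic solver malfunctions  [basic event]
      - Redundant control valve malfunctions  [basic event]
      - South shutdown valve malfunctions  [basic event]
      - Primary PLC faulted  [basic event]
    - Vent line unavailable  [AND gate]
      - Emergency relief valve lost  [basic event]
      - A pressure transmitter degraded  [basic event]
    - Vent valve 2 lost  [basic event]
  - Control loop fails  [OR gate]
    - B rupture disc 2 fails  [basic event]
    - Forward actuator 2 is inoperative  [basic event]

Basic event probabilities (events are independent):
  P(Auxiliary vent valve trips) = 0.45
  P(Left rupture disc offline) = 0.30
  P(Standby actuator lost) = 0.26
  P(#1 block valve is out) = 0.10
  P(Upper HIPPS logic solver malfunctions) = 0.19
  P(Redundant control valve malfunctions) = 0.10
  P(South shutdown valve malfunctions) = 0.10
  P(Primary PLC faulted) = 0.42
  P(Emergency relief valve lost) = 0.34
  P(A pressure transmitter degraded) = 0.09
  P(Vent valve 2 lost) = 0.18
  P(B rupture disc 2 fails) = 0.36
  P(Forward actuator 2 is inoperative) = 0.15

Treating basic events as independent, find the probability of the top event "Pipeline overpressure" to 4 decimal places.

P(Relief train fails) [AND] = 0.30 × 0.26 × 0.10 = 0.007800
P(Block path fails) [OR] = 1 − (1−0.45) × (1−0.007800) = 0.454290
P(Shutdown chain unavailable) [OR] = 1 − (1−0.19) × (1−0.10) × (1−0.10) × (1−0.42) = 0.619462
P(Vent line unavailable) [AND] = 0.34 × 0.09 = 0.030600
P(HIPPS stage lost) [AND] = 0.619462 × 0.030600 × 0.18 = 0.003412
P(Control loop fails) [OR] = 1 − (1−0.36) × (1−0.15) = 0.456000
P(Pipeline overpressure) [OR] = 1 − (1−0.454290) × (1−0.003412) × (1−0.456000) = 0.704147
Rounded to 4 decimal places: P(Pipeline overpressure) ≈ 0.7041.

0.7041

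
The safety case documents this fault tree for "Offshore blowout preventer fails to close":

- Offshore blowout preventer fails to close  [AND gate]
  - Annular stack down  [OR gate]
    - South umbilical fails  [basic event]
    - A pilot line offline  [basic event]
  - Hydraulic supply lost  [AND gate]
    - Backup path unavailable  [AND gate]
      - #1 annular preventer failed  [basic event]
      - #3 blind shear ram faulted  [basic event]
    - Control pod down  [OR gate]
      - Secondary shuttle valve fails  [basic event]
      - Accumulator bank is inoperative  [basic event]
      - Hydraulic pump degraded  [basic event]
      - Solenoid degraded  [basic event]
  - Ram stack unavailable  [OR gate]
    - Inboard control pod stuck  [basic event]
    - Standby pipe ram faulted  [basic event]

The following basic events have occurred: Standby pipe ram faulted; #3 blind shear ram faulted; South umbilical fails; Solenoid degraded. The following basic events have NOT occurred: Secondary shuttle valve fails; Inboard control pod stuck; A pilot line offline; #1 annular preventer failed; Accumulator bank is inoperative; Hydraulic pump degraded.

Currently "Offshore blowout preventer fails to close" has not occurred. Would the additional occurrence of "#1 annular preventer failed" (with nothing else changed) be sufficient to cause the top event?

Yes

Counterfactual: set "#1 annular preventer failed" to occurred.
Annular stack down [OR]: South umbilical fails=occurs, A pilot line offline=not → at least one input occurs → occurs.
Backup path unavailable [AND]: #1 annular preventer failed=occurs, #3 blind shear ram faulted=occurs → all inputs occur → occurs.
Control pod down [OR]: Secondary shuttle valve fails=not, Accumulator bank is inoperative=not, Hydraulic pump degraded=not, Solenoid degraded=occurs → at least one input occurs → occurs.
Hydraulic supply lost [AND]: Backup path unavailable=occurs, Control pod down=occurs → all inputs occur → occurs.
Ram stack unavailable [OR]: Inboard control pod stuck=not, Standby pipe ram faulted=occurs → at least one input occurs → occurs.
Offshore blowout preventer fails to close [AND]: Annular stack down=occurs, Hydraulic supply lost=occurs, Ram stack unavailable=occurs → all inputs occur → occurs.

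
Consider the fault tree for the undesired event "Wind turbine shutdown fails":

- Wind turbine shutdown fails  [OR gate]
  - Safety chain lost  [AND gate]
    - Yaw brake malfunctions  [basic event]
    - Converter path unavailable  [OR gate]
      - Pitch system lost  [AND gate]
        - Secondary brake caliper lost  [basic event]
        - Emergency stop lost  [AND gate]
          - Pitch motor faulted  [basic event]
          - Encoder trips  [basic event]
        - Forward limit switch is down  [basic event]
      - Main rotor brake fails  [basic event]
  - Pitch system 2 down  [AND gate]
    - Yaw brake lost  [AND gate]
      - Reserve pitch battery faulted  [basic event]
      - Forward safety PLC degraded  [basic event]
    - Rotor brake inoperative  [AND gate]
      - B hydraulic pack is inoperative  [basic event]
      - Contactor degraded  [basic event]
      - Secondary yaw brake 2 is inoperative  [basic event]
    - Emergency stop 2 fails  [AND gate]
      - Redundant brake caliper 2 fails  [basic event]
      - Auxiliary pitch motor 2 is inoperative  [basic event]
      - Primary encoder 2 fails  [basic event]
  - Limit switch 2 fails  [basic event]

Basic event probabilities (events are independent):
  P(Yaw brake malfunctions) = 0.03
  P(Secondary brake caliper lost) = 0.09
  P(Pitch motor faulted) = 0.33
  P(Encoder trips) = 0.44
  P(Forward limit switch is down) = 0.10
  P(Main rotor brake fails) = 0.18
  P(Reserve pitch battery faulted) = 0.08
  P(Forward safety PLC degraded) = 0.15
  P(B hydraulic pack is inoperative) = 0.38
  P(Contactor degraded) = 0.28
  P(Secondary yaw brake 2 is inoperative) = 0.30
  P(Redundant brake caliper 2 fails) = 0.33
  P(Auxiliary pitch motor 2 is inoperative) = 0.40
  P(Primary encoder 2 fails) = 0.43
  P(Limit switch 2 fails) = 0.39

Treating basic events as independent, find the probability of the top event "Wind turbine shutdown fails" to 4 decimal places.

0.3933

P(Emergency stop lost) [AND] = 0.33 × 0.44 = 0.145200
P(Pitch system lost) [AND] = 0.09 × 0.145200 × 0.10 = 0.001307
P(Converter path unavailable) [OR] = 1 − (1−0.001307) × (1−0.18) = 0.181072
P(Safety chain lost) [AND] = 0.03 × 0.181072 = 0.005432
P(Yaw brake lost) [AND] = 0.08 × 0.15 = 0.012000
P(Rotor brake inoperative) [AND] = 0.38 × 0.28 × 0.30 = 0.031920
P(Emergency stop 2 fails) [AND] = 0.33 × 0.40 × 0.43 = 0.056760
P(Pitch system 2 down) [AND] = 0.012000 × 0.031920 × 0.056760 = 0.000022
P(Wind turbine shutdown fails) [OR] = 1 − (1−0.005432) × (1−0.000022) × (1−0.39) = 0.393327
Rounded to 4 decimal places: P(Wind turbine shutdown fails) ≈ 0.3933.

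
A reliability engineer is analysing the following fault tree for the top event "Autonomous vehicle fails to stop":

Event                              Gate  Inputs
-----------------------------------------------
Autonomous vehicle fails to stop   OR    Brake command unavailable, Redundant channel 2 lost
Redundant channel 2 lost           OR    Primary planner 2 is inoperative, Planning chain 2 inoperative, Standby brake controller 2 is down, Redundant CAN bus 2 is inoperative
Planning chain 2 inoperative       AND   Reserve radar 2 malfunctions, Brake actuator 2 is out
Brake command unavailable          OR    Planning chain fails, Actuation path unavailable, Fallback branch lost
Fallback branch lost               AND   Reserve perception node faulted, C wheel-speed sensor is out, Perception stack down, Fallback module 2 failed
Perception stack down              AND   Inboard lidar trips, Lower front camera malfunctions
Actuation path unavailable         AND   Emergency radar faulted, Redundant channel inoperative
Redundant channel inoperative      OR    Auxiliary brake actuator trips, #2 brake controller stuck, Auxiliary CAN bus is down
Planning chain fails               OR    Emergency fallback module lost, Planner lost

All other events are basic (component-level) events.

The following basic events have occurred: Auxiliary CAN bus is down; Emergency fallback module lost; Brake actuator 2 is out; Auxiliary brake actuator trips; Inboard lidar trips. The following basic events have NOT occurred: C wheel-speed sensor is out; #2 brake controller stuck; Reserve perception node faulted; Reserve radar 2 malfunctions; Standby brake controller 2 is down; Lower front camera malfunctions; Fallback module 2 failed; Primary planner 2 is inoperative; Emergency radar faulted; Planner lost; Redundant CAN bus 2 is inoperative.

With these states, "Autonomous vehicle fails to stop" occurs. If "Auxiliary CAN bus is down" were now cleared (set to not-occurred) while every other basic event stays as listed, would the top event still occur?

Counterfactual: set "Auxiliary CAN bus is down" to not occurred.
Planning chain fails [OR]: Emergency fallback module lost=occurs, Planner lost=not → at least one input occurs → occurs.
Redundant channel inoperative [OR]: Auxiliary brake actuator trips=occurs, #2 brake controller stuck=not, Auxiliary CAN bus is down=not → at least one input occurs → occurs.
Actuation path unavailable [AND]: Emergency radar faulted=not, Redundant channel inoperative=occurs → not all inputs occur → does not occur.
Perception stack down [AND]: Inboard lidar trips=occurs, Lower front camera malfunctions=not → not all inputs occur → does not occur.
Fallback branch lost [AND]: Reserve perception node faulted=not, C wheel-speed sensor is out=not, Perception stack down=not, Fallback module 2 failed=not → not all inputs occur → does not occur.
Brake command unavailable [OR]: Planning chain fails=occurs, Actuation path unavailable=not, Fallback branch lost=not → at least one input occurs → occurs.
Planning chain 2 inoperative [AND]: Reserve radar 2 malfunctions=not, Brake actuator 2 is out=occurs → not all inputs occur → does not occur.
Redundant channel 2 lost [OR]: Primary planner 2 is inoperative=not, Planning chain 2 inoperative=not, Standby brake controller 2 is down=not, Redundant CAN bus 2 is inoperative=not → no input occurs → does not occur.
Autonomous vehicle fails to stop [OR]: Brake command unavailable=occurs, Redundant channel 2 lost=not → at least one input occurs → occurs.

Yes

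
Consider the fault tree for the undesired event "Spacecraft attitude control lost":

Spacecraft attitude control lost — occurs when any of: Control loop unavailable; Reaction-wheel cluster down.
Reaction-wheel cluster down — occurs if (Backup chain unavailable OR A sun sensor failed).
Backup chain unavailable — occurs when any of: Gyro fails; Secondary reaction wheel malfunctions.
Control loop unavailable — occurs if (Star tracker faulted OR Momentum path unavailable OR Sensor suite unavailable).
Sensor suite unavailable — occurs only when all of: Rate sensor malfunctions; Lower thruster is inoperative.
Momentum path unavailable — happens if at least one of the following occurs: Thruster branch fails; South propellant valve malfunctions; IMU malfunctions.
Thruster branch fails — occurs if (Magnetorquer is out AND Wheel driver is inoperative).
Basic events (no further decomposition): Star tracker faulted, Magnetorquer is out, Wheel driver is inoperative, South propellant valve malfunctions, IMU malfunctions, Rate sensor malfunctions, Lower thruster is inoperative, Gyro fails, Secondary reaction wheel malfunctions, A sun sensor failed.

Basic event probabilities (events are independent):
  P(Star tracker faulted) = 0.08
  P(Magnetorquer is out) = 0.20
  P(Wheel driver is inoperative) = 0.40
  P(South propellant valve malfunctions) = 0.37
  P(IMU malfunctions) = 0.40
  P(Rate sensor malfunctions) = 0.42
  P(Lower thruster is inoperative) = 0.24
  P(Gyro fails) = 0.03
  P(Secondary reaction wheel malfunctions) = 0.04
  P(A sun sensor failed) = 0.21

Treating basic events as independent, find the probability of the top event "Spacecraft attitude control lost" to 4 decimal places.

0.7884

P(Thruster branch fails) [AND] = 0.20 × 0.40 = 0.080000
P(Momentum path unavailable) [OR] = 1 − (1−0.080000) × (1−0.37) × (1−0.40) = 0.652240
P(Sensor suite unavailable) [AND] = 0.42 × 0.24 = 0.100800
P(Control loop unavailable) [OR] = 1 − (1−0.08) × (1−0.652240) × (1−0.100800) = 0.712311
P(Backup chain unavailable) [OR] = 1 − (1−0.03) × (1−0.04) = 0.068800
P(Reaction-wheel cluster down) [OR] = 1 − (1−0.068800) × (1−0.21) = 0.264352
P(Spacecraft attitude control lost) [OR] = 1 − (1−0.712311) × (1−0.264352) = 0.788362
Rounded to 4 decimal places: P(Spacecraft attitude control lost) ≈ 0.7884.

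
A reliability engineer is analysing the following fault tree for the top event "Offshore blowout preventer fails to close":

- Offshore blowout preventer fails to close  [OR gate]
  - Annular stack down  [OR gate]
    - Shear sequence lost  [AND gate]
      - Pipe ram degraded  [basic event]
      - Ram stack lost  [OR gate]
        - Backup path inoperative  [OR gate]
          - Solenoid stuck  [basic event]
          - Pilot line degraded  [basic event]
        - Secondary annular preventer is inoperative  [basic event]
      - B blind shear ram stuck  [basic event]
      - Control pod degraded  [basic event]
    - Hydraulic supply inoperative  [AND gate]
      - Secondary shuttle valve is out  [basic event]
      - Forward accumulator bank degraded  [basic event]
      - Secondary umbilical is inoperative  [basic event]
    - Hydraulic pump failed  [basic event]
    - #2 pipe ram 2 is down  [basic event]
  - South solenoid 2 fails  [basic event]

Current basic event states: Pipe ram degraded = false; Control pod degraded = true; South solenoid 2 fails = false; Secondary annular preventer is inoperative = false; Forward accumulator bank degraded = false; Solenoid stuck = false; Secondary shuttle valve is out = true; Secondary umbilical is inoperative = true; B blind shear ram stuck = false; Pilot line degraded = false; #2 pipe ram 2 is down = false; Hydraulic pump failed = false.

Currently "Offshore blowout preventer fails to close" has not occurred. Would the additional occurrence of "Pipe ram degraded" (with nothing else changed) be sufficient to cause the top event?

No

Counterfactual: set "Pipe ram degraded" to occurred.
Backup path inoperative [OR]: Solenoid stuck=not, Pilot line degraded=not → no input occurs → does not occur.
Ram stack lost [OR]: Backup path inoperative=not, Secondary annular preventer is inoperative=not → no input occurs → does not occur.
Shear sequence lost [AND]: Pipe ram degraded=occurs, Ram stack lost=not, B blind shear ram stuck=not, Control pod degraded=occurs → not all inputs occur → does not occur.
Hydraulic supply inoperative [AND]: Secondary shuttle valve is out=occurs, Forward accumulator bank degraded=not, Secondary umbilical is inoperative=occurs → not all inputs occur → does not occur.
Annular stack down [OR]: Shear sequence lost=not, Hydraulic supply inoperative=not, Hydraulic pump failed=not, #2 pipe ram 2 is down=not → no input occurs → does not occur.
Offshore blowout preventer fails to close [OR]: Annular stack down=not, South solenoid 2 fails=not → no input occurs → does not occur.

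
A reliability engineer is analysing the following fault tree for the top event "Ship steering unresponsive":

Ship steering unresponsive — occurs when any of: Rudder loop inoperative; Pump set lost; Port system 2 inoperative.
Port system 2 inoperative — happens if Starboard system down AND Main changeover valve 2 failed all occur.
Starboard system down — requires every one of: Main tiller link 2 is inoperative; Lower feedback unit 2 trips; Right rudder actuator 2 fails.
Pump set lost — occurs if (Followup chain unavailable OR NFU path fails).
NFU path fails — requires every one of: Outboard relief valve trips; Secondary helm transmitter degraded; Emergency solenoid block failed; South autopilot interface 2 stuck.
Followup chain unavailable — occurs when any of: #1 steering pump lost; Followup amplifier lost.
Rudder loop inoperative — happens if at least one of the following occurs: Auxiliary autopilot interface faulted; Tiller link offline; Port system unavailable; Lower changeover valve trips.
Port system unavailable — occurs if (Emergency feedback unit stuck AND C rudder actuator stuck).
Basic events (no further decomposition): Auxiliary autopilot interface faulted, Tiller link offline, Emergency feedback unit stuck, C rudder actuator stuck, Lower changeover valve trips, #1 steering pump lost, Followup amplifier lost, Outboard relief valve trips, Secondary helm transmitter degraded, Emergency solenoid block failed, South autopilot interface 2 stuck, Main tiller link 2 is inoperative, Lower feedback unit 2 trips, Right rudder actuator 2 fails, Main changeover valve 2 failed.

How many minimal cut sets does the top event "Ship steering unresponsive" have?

Port system unavailable [AND]: one cut set from each child combined → 1 × 1 = 1 cut set(s).
Rudder loop inoperative [OR]: union of children's cut sets → 4 cut set(s).
Followup chain unavailable [OR]: union of children's cut sets → 2 cut set(s).
NFU path fails [AND]: one cut set from each child combined → 1 × 1 × 1 × 1 = 1 cut set(s).
Pump set lost [OR]: union of children's cut sets → 3 cut set(s).
Starboard system down [AND]: one cut set from each child combined → 1 × 1 × 1 = 1 cut set(s).
Port system 2 inoperative [AND]: one cut set from each child combined → 1 × 1 = 1 cut set(s).
Ship steering unresponsive [OR]: union of children's cut sets → 8 cut set(s).
Minimal cut sets: {Auxiliary autopilot interface faulted}; {Tiller link offline}; {C rudder actuator stuck, Emergency feedback unit stuck}; {Lower changeover valve trips}; {#1 steering pump lost}; {Followup amplifier lost}; {Emergency solenoid block failed, Outboard relief valve trips, Secondary helm transmitter degraded, South autopilot interface 2 stuck}; {Lower feedback unit 2 trips, Main changeover valve 2 failed, Main tiller link 2 is inoperative, Right rudder actuator 2 fails}.

8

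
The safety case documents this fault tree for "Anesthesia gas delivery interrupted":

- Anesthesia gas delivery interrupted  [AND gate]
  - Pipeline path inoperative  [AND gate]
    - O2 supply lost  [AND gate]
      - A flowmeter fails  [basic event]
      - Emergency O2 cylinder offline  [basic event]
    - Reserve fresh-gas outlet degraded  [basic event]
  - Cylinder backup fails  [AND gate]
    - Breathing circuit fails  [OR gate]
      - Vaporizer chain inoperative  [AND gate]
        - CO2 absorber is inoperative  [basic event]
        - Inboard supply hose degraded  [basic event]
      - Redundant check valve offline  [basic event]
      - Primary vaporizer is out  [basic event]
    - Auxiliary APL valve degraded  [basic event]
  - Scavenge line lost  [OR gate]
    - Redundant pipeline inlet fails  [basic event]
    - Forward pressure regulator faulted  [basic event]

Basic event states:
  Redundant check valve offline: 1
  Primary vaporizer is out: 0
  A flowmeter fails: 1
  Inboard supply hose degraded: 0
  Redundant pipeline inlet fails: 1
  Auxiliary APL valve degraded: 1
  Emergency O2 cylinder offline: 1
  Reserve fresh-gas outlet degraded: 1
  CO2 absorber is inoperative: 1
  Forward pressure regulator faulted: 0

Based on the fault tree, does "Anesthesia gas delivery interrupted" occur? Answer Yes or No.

O2 supply lost [AND]: A flowmeter fails=occurs, Emergency O2 cylinder offline=occurs → all inputs occur → occurs.
Pipeline path inoperative [AND]: O2 supply lost=occurs, Reserve fresh-gas outlet degraded=occurs → all inputs occur → occurs.
Vaporizer chain inoperative [AND]: CO2 absorber is inoperative=occurs, Inboard supply hose degraded=not → not all inputs occur → does not occur.
Breathing circuit fails [OR]: Vaporizer chain inoperative=not, Redundant check valve offline=occurs, Primary vaporizer is out=not → at least one input occurs → occurs.
Cylinder backup fails [AND]: Breathing circuit fails=occurs, Auxiliary APL valve degraded=occurs → all inputs occur → occurs.
Scavenge line lost [OR]: Redundant pipeline inlet fails=occurs, Forward pressure regulator faulted=not → at least one input occurs → occurs.
Anesthesia gas delivery interrupted [AND]: Pipeline path inoperative=occurs, Cylinder backup fails=occurs, Scavenge line lost=occurs → all inputs occur → occurs.

Yes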